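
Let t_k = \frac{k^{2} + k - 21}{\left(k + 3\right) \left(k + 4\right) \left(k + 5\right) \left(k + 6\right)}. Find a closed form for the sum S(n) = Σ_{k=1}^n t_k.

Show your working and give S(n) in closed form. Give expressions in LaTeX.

S(n) = \frac{n \left(n^{2} - 25 n - 166\right)}{40 \left(n^{3} + 15 n^{2} + 74 n + 120\right)}

Step 1: r(k) = (k + 3)*(k + (k + 1)**2 - 20)/((k + 7)*(k**2 + k - 21)).
Gosper form: A/B · C(k+1)/C(k) with A=k + 3, B=k + 7, C=k**2 + k - 21.
Need (k + 3)·f(k+1) − (k + 6)·f(k) = k**2 + k - 21.
deg f ≤ 3 (via 1,1,2).
Coefficient equations give f(k) = -k*(k**2 + 42*k + 167)/30.
R(k) = B(k−1)·f(k)/C(k) = -k*(k + 6)*(k**2 + 42*k + 167)/(30*(k**2 + k - 21)); s_k = R·t_k = k*(-k**2 - 42*k - 167)/(30*(k + 3)*(k + 4)*(k + 5)).
Verify: (k**2 + k - 21)/(k**4 + 18*k**3 + 119*k**2 + 342*k + 360) matches t_k.
Evaluate: s_(n+1) = (-n**3 - 45*n**2 - 254*n - 210)/(30*(n**3 + 15*n**2 + 74*n + 120)); subtract s_(1) = -7/120 ⇒ S(n) = n*(n**2 - 25*n - 166)/(40*(n**3 + 15*n**2 + 74*n + 120)).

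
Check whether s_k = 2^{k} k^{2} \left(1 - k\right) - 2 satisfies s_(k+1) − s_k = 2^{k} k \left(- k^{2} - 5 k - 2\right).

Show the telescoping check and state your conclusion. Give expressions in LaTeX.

s_(k+1) = -2*2**k*k*(k + 1)**2 - 2
s_(k+1) − s_k = 2**k*k*(-k**2 - 5*k - 2)
(s_(k+1) − s_k) − t_k = 0

Valid — Δs_k = t_k.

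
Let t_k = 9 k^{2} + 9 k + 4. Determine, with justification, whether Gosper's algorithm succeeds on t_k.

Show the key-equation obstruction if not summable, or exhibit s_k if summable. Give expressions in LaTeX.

Compute t_(k+1)/t_k: get (9*k**2 + 27*k + 22)/(9*k**2 + 9*k + 4).
Factor: A=1; B=1; C=k**2 + k + 4/9.
Solve (1)·f(k+1) − (1)·f(k) = k**2 + k + 4/9.
From deg A=0, deg B=0, deg C=2: d=3.
Match coefficients ⇒ f(k) = k*(3*k**2 + 1)/9.
R(k) = B(k−1)·f(k)/C(k) = k*(3*k**2 + 1)/(9*k**2 + 9*k + 4); s_k = R·t_k = 3*k**3 + k.
Verify: 9*k**2 + 9*k + 4 matches t_k.

Yes. s_k = 3 k^{3} + k.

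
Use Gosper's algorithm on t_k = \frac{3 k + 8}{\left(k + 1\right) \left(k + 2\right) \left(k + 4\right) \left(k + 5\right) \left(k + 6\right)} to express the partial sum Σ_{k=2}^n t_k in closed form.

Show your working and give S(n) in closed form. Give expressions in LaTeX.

S(n) = \frac{n^{3} + 13 n^{2} + 52 n - 66}{126 \left(n^{3} + 13 n^{2} + 52 n + 60\right)}

Compute t_(k+1)/t_k: get (k + 1)*(k + 4)*(3*k + 11)/((k + 3)*(k + 7)*(3*k + 8)).
A = k + 1, B = k + 7, C = k**2 + 17*k/3 + 8.
f must satisfy (k + 1)·f(k+1) − (k + 6)·f(k) = k**2 + 17*k/3 + 8.
d = 5 from the (1,1,2) case.
Solve for f: f(k) = k*(k + 2)*(k + 3)*(k**2 + 10*k + 29)/60 (degree 5 ≤ 5).
Certificate R = B(k−1)f/C = k*(k + 2)*(k + 6)*(k**2 + 10*k + 29)/(20*(3*k + 8)) gives s_k = k*(k**2 + 10*k + 29)/(20*(k**3 + 10*k**2 + 29*k + 20)).
s_(k+1) − s_k = (3*k + 8)/(k**5 + 18*k**4 + 121*k**3 + 372*k**2 + 508*k + 240) = t_k.
Evaluate: s_(n+1) = (n**3 + 13*n**2 + 52*n + 40)/(20*(n**3 + 13*n**2 + 52*n + 60)); subtract s_(2) = 53/1260 ⇒ S(n) = (n**3 + 13*n**2 + 52*n - 66)/(126*(n**3 + 13*n**2 + 52*n + 60)).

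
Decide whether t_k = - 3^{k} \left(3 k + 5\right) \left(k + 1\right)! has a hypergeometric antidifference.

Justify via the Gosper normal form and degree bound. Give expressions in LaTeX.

Ratio r(k) = 3*(k + 2)*(3*k + 8)/(3*k + 5).
So A=3*k + 6 and B=1, with C=k + 5/3.
Set up (3*k + 6)·f(k+1) − (1)·f(k) − (k + 5/3) = 0.
From deg A=1, deg B=0, deg C=1: d=0.
Solving with deg f ≤ 0: f(k) = 1/3.
R(k) = B(k−1)·f(k)/C(k) = 1/(3*k + 5); s_k = R·t_k = -3**k*factorial(k + 1).
s_(k+1) − s_k = -3**k*(3*k + 5)*factorial(k + 1) = t_k.

Yes. s_k = - 3^{k} \left(k + 1\right)!.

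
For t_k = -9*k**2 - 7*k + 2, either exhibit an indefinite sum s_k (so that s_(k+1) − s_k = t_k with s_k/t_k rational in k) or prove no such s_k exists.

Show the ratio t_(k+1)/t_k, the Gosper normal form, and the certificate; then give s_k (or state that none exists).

Ratio r(k) = (9*k**2 + 25*k + 14)/(9*k**2 + 7*k - 2).
Take A(k)=1, B(k)=1, C(k)=k**2 + 7*k/9 - 2/9.
f must satisfy (1)·f(k+1) − (1)·f(k) = k**2 + 7*k/9 - 2/9.
deg f ≤ 3 (via 0,0,2).
Coefficient equations give f(k) = k*(k + 1)*(3*k - 4)/9.
Then R = B(k−1)f/C = k*(3*k - 4)/(9*k - 2), so s_k = R(k)·t_k = k*(-3*k**2 + k + 4).
Verify: -9*k**2 - 7*k + 2 matches t_k.

s_k = k*(-3*k**2 + k + 4)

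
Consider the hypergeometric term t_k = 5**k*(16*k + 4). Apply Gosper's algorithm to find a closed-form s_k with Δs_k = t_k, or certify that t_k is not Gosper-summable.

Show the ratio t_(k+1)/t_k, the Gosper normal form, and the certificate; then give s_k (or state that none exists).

s_k = 4*5**k*(k - 1)

t_(k+1)/t_k = 5*(4*k + 5)/(4*k + 1).
Gosper form: A/B · C(k+1)/C(k) with A=5, B=1, C=k + 1/4.
Key eq: (5)·f(k+1) = (1)·f(k) + (k + 1/4).
deg f ≤ 1 (via 0,0,1).
Coefficient equations give f(k) = (k - 1)/4.
Then R = B(k−1)f/C = (k - 1)/(4*k + 1), so s_k = R(k)·t_k = 4*5**k*(k - 1).
s_(k+1) − s_k = 5**k*(16*k + 4) = t_k.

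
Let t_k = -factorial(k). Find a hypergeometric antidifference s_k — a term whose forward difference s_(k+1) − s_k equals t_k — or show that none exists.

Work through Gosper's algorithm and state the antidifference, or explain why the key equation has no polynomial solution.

not Gosper-summable; s_k does not exist

The ratio is k + 1.
So A=k + 1 and B=1, with C=1.
Key eq: (k + 1)·f(k+1) = (1)·f(k) + (1).
Bound: deg f ≤ -1.
Negative degree bound (-1): no f exists, t_k not Gosper-summable.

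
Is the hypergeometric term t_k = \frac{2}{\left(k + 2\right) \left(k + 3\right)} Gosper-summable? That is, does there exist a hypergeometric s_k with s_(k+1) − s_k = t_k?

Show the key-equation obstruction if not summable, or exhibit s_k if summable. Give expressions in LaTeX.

Yes. s_k = \frac{k}{k + 2}.

r(k) = (k + 2)/(k + 4) after simplifying.
Take A(k)=k + 2, B(k)=k + 4, C(k)=1.
Need (k + 2)·f(k+1) − (k + 3)·f(k) = 1.
d = 1 from the (1,1,0) case.
A polynomial solution: f(k) = k/2.
So s_k = (B(k−1)f/C)·t_k = (k*(k + 3)/2)·t_k = k/(k + 2).
Δs = 2/(k**2 + 5*k + 6), as required.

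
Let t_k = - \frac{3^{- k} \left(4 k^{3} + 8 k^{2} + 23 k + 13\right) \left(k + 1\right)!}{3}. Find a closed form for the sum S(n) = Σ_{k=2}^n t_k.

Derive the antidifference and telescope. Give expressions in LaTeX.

Compute t_(k+1)/t_k: get (4*k**4 + 28*k**3 + 91*k**2 + 150*k + 96)/(3*(4*k**3 + 8*k**2 + 23*k + 13)).
Factor: A=k/3 + 2/3; B=1; C=k**3 + 2*k**2 + 23*k/4 + 13/4.
Key eq: (k/3 + 2/3)·f(k+1) = (1)·f(k) + (k**3 + 2*k**2 + 23*k/4 + 13/4).
Degrees (1,0,3) ⇒ d ≤ 2.
Coefficient equations give f(k) = 3*(4*k**2 + 4*k + 3)/4.
Certificate R = B(k−1)f/C = 3*(4*k**2 + 4*k + 3)/(4*k**3 + 8*k**2 + 23*k + 13) gives s_k = -(4*k**2 + 4*k + 3)*factorial(k + 1)/3**k.
Verify: -(4*k**3 + 8*k**2 + 23*k + 13)*factorial(k + 1)/(3*3**k) matches t_k.
Σ_(k=2)^n t_k = s_(n+1) − s_(2) = (-3**(-n - 1)*(4*n**2 + 12*n + 11)*factorial(n + 2)) − (-18), i.e. (54*3**n - 4*n**4*factorial(n) - 24*n**3*factorial(n) - 55*n**2*factorial(n) - 57*n*factorial(n) - 22*factorial(n))/(3*3**n).

S(n) = \frac{3^{- n} \left(54 \cdot 3^{n} - 4 n^{4} n! - 24 n^{3} n! - 55 n^{2} n! - 57 n n! - 22 n!\right)}{3}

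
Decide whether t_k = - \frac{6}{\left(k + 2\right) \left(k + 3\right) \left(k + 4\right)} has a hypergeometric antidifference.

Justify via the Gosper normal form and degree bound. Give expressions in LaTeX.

r(k) = (k + 2)/(k + 5) after simplifying.
Factor: A=k + 2; B=k + 5; C=1.
Key eq: (k + 2)·f(k+1) = (k + 4)·f(k) + (1).
From deg A=1, deg B=1, deg C=0: d=2.
Coefficient equations give f(k) = k*(k + 5)/12.
R(k) = B(k−1)·f(k)/C(k) = k*(k + 4)*(k + 5)/12; s_k = R·t_k = k*(-k - 5)/(2*(k + 2)*(k + 3)).
Δs = -6/(k**3 + 9*k**2 + 26*k + 24), as required.

Yes. s_k = \frac{k \left(- k - 5\right)}{2 \left(k + 2\right) \left(k + 3\right)}.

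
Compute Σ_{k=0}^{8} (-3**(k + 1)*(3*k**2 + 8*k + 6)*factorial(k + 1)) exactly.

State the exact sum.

Σ = -1928493100800

t_(k+1)/t_k = 3*(3*k**3 + 20*k**2 + 45*k + 34)/(3*k**2 + 8*k + 6).
Gosper form: A/B · C(k+1)/C(k) with A=3*k + 6, B=1, C=k**2 + 8*k/3 + 2.
Key eq: (3*k + 6)·f(k+1) = (1)·f(k) + (k**2 + 8*k/3 + 2).
Degrees (1,0,2) ⇒ d ≤ 1.
Solve for f: f(k) = k/3 (degree 1 ≤ 1).
Get s_k = R·t_k = -3**(k + 1)*k*factorial(k + 1) with R(k) = B(k−1)f(k)/C(k) = k/(3*k**2 + 8*k + 6).
Δs = -3**(k + 1)*(3*k**2 + 8*k + 6)*factorial(k + 1), as required.
Σ_(k=0)^(8) t_k = s_(9) − s_(0) = -1928493100800 − (0) = -1928493100800.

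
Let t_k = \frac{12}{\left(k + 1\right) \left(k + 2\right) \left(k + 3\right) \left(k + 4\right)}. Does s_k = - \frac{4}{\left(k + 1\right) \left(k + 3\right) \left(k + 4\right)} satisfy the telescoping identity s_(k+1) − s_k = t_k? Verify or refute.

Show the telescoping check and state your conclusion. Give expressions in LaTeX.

s_(k+1) = -4/((k + 2)*(k + 4)*(k + 5))
s_(k+1) − s_k = 4*(3*k + 7)/(k**5 + 15*k**4 + 85*k**3 + 225*k**2 + 274*k + 120)
(s_(k+1) − s_k) − t_k = -32/(k**5 + 15*k**4 + 85*k**3 + 225*k**2 + 274*k + 120)

Invalid: residual - \frac{32}{k^{5} + 15 k^{4} + 85 k^{3} + 225 k^{2} + 274 k + 120} ≠ 0.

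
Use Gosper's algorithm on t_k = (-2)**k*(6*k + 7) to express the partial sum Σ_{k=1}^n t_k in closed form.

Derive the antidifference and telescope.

S(n) = 4*(-2)**n*n + 6*(-2)**n - 6

t_(k+1)/t_k = 2*(-6*k - 13)/(6*k + 7).
Factor: A=-2; B=1; C=k + 7/6.
Set up (-2)·f(k+1) − (1)·f(k) − (k + 7/6) = 0.
Bound: deg f ≤ 1.
A polynomial solution: f(k) = -(2*k + 1)/6.
Get s_k = R·t_k = (-2)**k*(-2*k - 1) with R(k) = B(k−1)f(k)/C(k) = -(2*k + 1)/(6*k + 7).
Verify: (-2)**k*(6*k + 7) matches t_k.
Telescope: S(n) = s_(n+1) − s_(1) = 2*(-2)**n*(2*n + 3) − (6) = 4*(-2)**n*n + 6*(-2)**n - 6.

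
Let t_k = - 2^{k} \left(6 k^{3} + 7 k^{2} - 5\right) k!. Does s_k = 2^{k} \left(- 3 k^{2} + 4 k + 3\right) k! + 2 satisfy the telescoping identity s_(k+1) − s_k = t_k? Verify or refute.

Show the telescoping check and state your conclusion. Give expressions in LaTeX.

Valid — Δs_k = t_k.

s_(k+1) = 2**(k + 1)*(4*k - 3*(k + 1)**2 + 7)*factorial(k + 1) + 2
s_(k+1) − s_k = -2**k*(6*k**3 + 7*k**2 - 5)*factorial(k)
(s_(k+1) − s_k) − t_k = 0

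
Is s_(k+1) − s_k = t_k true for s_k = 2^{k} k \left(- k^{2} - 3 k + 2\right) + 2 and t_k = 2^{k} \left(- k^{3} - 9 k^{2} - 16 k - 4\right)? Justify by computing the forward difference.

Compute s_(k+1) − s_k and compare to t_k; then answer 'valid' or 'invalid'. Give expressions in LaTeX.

Valid: the claim telescopes to t_k.

s_(k+1) = -2*2**k*(k + 1)*(3*k + (k + 1)**2 + 1) + 2
s_(k+1) − s_k = 2**k*(-k**3 - 9*k**2 - 16*k - 4)
(s_(k+1) − s_k) − t_k = 0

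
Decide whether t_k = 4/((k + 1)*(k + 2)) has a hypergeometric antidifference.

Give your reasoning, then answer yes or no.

Yes. s_k = 4*k/(k + 1).

Compute t_(k+1)/t_k: get (k + 1)/(k + 3).
So A=k + 1 and B=k + 3, with C=1.
Set up (k + 1)·f(k+1) − (k + 2)·f(k) − (1) = 0.
deg f ≤ 1 (via 1,1,0).
Coefficient equations give f(k) = k.
Then R = B(k−1)f/C = k*(k + 2), so s_k = R(k)·t_k = 4*k/(k + 1).
s_(k+1) − s_k = 4/(k**2 + 3*k + 2) = t_k.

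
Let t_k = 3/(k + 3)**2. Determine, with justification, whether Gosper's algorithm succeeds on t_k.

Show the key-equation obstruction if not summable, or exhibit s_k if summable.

Step 1: r(k) = (k + 3)**2/(k + 4)**2.
Gosper form: A/B · C(k+1)/C(k) with A=k**2 + 6*k + 9, B=k**2 + 8*k + 16, C=1.
Need (k**2 + 6*k + 9)·f(k+1) − (k**2 + 6*k + 9)·f(k) = 1.
deg f ≤ 0 (via 2,2,0).
f = c0 ⇒ A·f(k+1) − B(k−1)·f(k) − C = -1. The system {-1 = 0} is inconsistent; no antidifference.

No; the coefficient equations for f are inconsistent.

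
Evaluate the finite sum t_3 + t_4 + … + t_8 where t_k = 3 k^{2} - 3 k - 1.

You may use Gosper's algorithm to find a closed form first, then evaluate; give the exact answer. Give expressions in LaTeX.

Step 1: r(k) = (3*k**2 + 3*k - 1)/(3*k**2 - 3*k - 1).
A = 1, B = 1, C = k**2 - k - 1/3.
Need (1)·f(k+1) − (1)·f(k) = k**2 - k - 1/3.
Degrees (0,0,2) ⇒ d ≤ 3.
A polynomial solution: f(k) = k*(k**2 - 3*k + 1)/3.
R(k) = B(k−1)·f(k)/C(k) = k*(k**2 - 3*k + 1)/(3*k**2 - 3*k - 1); s_k = R·t_k = k*(k**2 - 3*k + 1).
Δs = 3*k**2 - 3*k - 1, as required.
Σ_(k=3)^(8) t_k = s_(9) − s_(3) = 495 − (3) = 492.

Σ = 492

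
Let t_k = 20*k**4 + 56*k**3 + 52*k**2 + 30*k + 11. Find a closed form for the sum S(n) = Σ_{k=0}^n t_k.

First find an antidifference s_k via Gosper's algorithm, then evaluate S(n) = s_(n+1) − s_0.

S(n) = 4*n**5 + 24*n**4 + 52*n**3 + 55*n**2 + 34*n + 11

r(k) = (20*k**4 + 136*k**3 + 340*k**2 + 382*k + 169)/(20*k**4 + 56*k**3 + 52*k**2 + 30*k + 11) after simplifying.
A = 1, B = 1, C = k**4 + 14*k**3/5 + 13*k**2/5 + 3*k/2 + 11/20.
Need (1)·f(k+1) − (1)·f(k) = k**4 + 14*k**3/5 + 13*k**2/5 + 3*k/2 + 11/20.
d = 5 from the (0,0,4) case.
Solve for f: f(k) = k*(4*k**4 + 4*k**3 - 4*k**2 + 3*k + 4)/20 (degree 5 ≤ 5).
Certificate R = B(k−1)f/C = k*(4*k**4 + 4*k**3 - 4*k**2 + 3*k + 4)/(20*k**4 + 56*k**3 + 52*k**2 + 30*k + 11) gives s_k = k*(4*k**4 + 4*k**3 - 4*k**2 + 3*k + 4).
s_(k+1) − s_k = 20*k**4 + 56*k**3 + 52*k**2 + 30*k + 11 = t_k.
Σ_(k=0)^n t_k = s_(n+1) − s_(0) = (4*n**5 + 24*n**4 + 52*n**3 + 55*n**2 + 34*n + 11) − (0), i.e. 4*n**5 + 24*n**4 + 52*n**3 + 55*n**2 + 34*n + 11.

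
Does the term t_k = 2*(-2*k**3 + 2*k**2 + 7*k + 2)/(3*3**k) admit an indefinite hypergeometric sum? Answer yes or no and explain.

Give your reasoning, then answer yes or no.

Yes. s_k = (2*k**3 + k**2 - 3*k - 2)/3**k.

Step 1: r(k) = (2*k**3 + 4*k**2 - 5*k - 9)/(3*(2*k**3 - 2*k**2 - 7*k - 2)).
Take A(k)=1/3, B(k)=1, C(k)=k**3 - k**2 - 7*k/2 - 1.
Set up (1/3)·f(k+1) − (1)·f(k) − (k**3 - k**2 - 7*k/2 - 1) = 0.
deg f ≤ 3 (via 0,0,3).
Solving with deg f ≤ 3: f(k) = -3*(k + 1)*(2*k**2 - k - 2)/4.
So s_k = (B(k−1)f/C)·t_k = (-3*(k + 1)*(2*k**2 - k - 2)/(2*(2*k**3 - 2*k**2 - 7*k - 2)))·t_k = (2*k**3 + k**2 - 3*k - 2)/3**k.
Δs = 2*(-2*k**3 + 2*k**2 + 7*k + 2)/(3*3**k), as required.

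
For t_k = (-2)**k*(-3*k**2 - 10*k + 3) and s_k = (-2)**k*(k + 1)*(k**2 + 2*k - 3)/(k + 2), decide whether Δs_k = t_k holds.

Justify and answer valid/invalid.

Invalid: residual (-2)**k*(3*k**3 + 17*k**2 + 19*k - 9)/(k**2 + 5*k + 6) ≠ 0.

s_(k+1) = 2*(-2)**k*k*(-k**2 - 6*k - 8)/(k + 3)
s_(k+1) − s_k = (-2)**k*(-3*k**4 - 22*k**3 - 48*k**2 - 26*k + 9)/(k**2 + 5*k + 6)
(s_(k+1) − s_k) − t_k = (-2)**k*(3*k**3 + 17*k**2 + 19*k - 9)/(k**2 + 5*k + 6)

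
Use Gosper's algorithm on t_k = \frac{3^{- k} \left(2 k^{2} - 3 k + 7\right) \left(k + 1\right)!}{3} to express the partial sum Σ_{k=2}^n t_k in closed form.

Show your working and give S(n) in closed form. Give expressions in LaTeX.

S(n) = 3^{- n - 1} \left(- 2 \cdot 3^{n} + 2 n^{3} n! + 5 n^{2} n! + n n! - 2 n!\right)

Ratio r(k) = (k + 2)*(-3*k + 2*(k + 1)**2 + 4)/(3*(2*k**2 - 3*k + 7)).
Gosper form: A/B · C(k+1)/C(k) with A=k/3 + 2/3, B=1, C=k**2 - 3*k/2 + 7/2.
Set up (k/3 + 2/3)·f(k+1) − (1)·f(k) − (k**2 - 3*k/2 + 7/2) = 0.
deg f ≤ 1 (via 1,0,2).
Solving with deg f ≤ 1: f(k) = 3*(2*k - 3)/2.
Then R = B(k−1)f/C = 3*(2*k - 3)/(2*k**2 - 3*k + 7), so s_k = R(k)·t_k = (2*k - 3)*factorial(k + 1)/3**k.
s_(k+1) − s_k = (2*k**2 - 3*k + 7)*factorial(k + 1)/(3*3**k) = t_k.
s_(n+1) = 3**(-n - 1)*(2*n - 1)*factorial(n + 2) and s_(2) = 2/3, so S(n) = 3**(-n - 1)*(-2*3**n + 2*n**3*factorial(n) + 5*n**2*factorial(n) + n*factorial(n) - 2*factorial(n)).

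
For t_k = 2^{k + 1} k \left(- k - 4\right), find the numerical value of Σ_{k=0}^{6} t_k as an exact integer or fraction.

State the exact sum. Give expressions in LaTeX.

Step 1: r(k) = 2*(k + 1)*(k + 5)/(k*(k + 4)).
Factor: A=2; B=1; C=k**2 + 4*k.
f must satisfy (2)·f(k+1) − (1)·f(k) = k**2 + 4*k.
d = 2 from the (0,0,2) case.
Match coefficients ⇒ f(k) = k**2 - 2.
Get s_k = R·t_k = 2**(k + 1)*(2 - k**2) with R(k) = B(k−1)f(k)/C(k) = (k**2 - 2)/(k*(k + 4)).
Verify: 2**(k + 1)*k*(-k - 4) matches t_k.
Evaluate s at k=7 and k=0: -12032 and 4; difference -12036.

Σ = -12036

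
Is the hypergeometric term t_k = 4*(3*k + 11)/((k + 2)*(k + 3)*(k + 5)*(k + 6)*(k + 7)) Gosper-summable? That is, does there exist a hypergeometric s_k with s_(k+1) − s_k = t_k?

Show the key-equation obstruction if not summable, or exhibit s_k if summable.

Step 1: r(k) = (k + 2)*(k + 5)*(3*k + 14)/((k + 4)*(k + 8)*(3*k + 11)).
So A=k + 2 and B=k + 8, with C=k**2 + 23*k/3 + 44/3.
Solve (k + 2)·f(k+1) − (k + 7)·f(k) = k**2 + 23*k/3 + 44/3.
From deg A=1, deg B=1, deg C=2: d=5.
Match coefficients ⇒ f(k) = k*(k + 3)*(k + 4)*(k**2 + 13*k + 52)/180.
Certificate R = B(k−1)f/C = k*(k + 3)*(k + 7)*(k**2 + 13*k + 52)/(60*(3*k + 11)) gives s_k = k*(k**2 + 13*k + 52)/(15*(k**3 + 13*k**2 + 52*k + 60)).
s_(k+1) − s_k = 4*(3*k + 11)/(k**5 + 23*k**4 + 203*k**3 + 853*k**2 + 1692*k + 1260) = t_k.

Yes. s_k = k*(k**2 + 13*k + 52)/(15*(k**3 + 13*k**2 + 52*k + 60)).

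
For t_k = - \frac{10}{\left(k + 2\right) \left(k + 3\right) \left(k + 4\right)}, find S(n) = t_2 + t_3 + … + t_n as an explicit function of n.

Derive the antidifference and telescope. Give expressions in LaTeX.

Ratio r(k) = (k + 2)/(k + 5).
Factor: A=k + 2; B=k + 5; C=1.
Need (k + 2)·f(k+1) − (k + 4)·f(k) = 1.
deg f ≤ 2 (via 1,1,0).
Solving with deg f ≤ 2: f(k) = k*(k + 5)/12.
R(k) = B(k−1)·f(k)/C(k) = k*(k + 4)*(k + 5)/12; s_k = R·t_k = 5*k*(-k - 5)/(6*(k + 2)*(k + 3)).
Verify: -10/(k**3 + 9*k**2 + 26*k + 24) matches t_k.
Σ_(k=2)^n t_k = s_(n+1) − s_(2) = (5*(-n**2 - 7*n - 6)/(6*(n**2 + 7*n + 12))) − (-7/12), i.e. (-n**2 - 7*n + 8)/(4*(n**2 + 7*n + 12)).

S(n) = \frac{- n^{2} - 7 n + 8}{4 \left(n^{2} + 7 n + 12\right)}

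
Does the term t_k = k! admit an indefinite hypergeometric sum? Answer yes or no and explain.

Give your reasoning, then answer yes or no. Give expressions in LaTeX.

No — negative degree bound, so no certificate f.

t_(k+1)/t_k = k + 1.
A = k + 1, B = 1, C = 1.
f must satisfy (k + 1)·f(k+1) − (1)·f(k) = 1.
Degrees (1,0,0) ⇒ d ≤ -1.
Negative degree bound (-1): no f exists, t_k not Gosper-summable.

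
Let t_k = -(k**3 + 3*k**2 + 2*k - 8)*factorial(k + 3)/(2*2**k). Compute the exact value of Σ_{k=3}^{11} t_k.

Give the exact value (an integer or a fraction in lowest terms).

Σ = -40864823820

The ratio is (k**4 + 10*k**3 + 35*k**2 + 42*k - 8)/(2*(k**3 + 3*k**2 + 2*k - 8)).
Factor: A=k/2 + 2; B=1; C=k**3 + 3*k**2 + 2*k - 8.
Set up (k/2 + 2)·f(k+1) − (1)·f(k) − (k**3 + 3*k**2 + 2*k - 8) = 0.
Bound: deg f ≤ 2.
Match coefficients ⇒ f(k) = 2*(k**2 - k - 4).
Certificate R = B(k−1)f/C = 2*(k**2 - k - 4)/(k**3 + 3*k**2 + 2*k - 8) gives s_k = (-k**2 + k + 4)*factorial(k + 3)/2**k.
s_(k+1) − s_k = -(k**3 + 3*k**2 + 2*k - 8)*factorial(k + 3)/(2*2**k) = t_k.
Sum = s_(12) − s_(3); s_(12) = -40864824000, s_(3) = -180 ⇒ -40864823820.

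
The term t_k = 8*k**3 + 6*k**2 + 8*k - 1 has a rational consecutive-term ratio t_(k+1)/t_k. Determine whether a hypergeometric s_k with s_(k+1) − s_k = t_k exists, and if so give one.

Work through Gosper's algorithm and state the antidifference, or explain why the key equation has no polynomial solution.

s_k = k*(2*k**3 - 2*k**2 + 3*k - 4)

Ratio r(k) = (8*k**3 + 30*k**2 + 44*k + 21)/(8*k**3 + 6*k**2 + 8*k - 1).
Normal form (A,B,C) = (1, 1, k**3 + 3*k**2/4 + k - 1/8).
Need (1)·f(k+1) − (1)·f(k) = k**3 + 3*k**2/4 + k - 1/8.
From deg A=0, deg B=0, deg C=3: d=4.
Solving with deg f ≤ 4: f(k) = k*(2*k**3 - 2*k**2 + 3*k - 4)/8.
Then R = B(k−1)f/C = k*(2*k**3 - 2*k**2 + 3*k - 4)/(8*k**3 + 6*k**2 + 8*k - 1), so s_k = R(k)·t_k = k*(2*k**3 - 2*k**2 + 3*k - 4).
Verify: 8*k**3 + 6*k**2 + 8*k - 1 matches t_k.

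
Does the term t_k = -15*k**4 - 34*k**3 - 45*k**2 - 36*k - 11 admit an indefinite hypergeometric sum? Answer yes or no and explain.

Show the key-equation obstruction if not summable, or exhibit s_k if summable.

t_(k+1)/t_k = (15*k**4 + 94*k**3 + 237*k**2 + 288*k + 141)/(15*k**4 + 34*k**3 + 45*k**2 + 36*k + 11).
So A=1 and B=1, with C=k**4 + 34*k**3/15 + 3*k**2 + 12*k/5 + 11/15.
Solve (1)·f(k+1) − (1)·f(k) = k**4 + 34*k**3/15 + 3*k**2 + 12*k/5 + 11/15.
deg f ≤ 5 (via 0,0,4).
Solve for f: f(k) = k**2*(3*k**3 + k**2 + 3*k + 4)/15 (degree 5 ≤ 5).
R(k) = B(k−1)·f(k)/C(k) = k**2*(3*k**3 + k**2 + 3*k + 4)/(15*k**4 + 34*k**3 + 45*k**2 + 36*k + 11); s_k = R·t_k = k**2*(-3*k**3 - k**2 - 3*k - 4).
s_(k+1) − s_k = -15*k**4 - 34*k**3 - 45*k**2 - 36*k - 11 = t_k.

Yes. s_k = k**2*(-3*k**3 - k**2 - 3*k - 4).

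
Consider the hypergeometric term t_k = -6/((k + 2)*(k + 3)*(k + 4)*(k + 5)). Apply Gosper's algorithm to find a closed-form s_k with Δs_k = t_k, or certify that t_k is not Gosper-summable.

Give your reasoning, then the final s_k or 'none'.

s_k = k*(-k**2 - 9*k - 26)/(12*(k + 2)*(k + 3)*(k + 4))

The ratio is (k + 2)/(k + 6).
Take A(k)=k + 2, B(k)=k + 6, C(k)=1.
f must satisfy (k + 2)·f(k+1) − (k + 5)·f(k) = 1.
Bound: deg f ≤ 3.
Match coefficients ⇒ f(k) = k*(k**2 + 9*k + 26)/72.
Then R = B(k−1)f/C = k*(k + 5)*(k**2 + 9*k + 26)/72, so s_k = R(k)·t_k = k*(-k**2 - 9*k - 26)/(12*(k + 2)*(k + 3)*(k + 4)).
Check: Δs_k = -6/(k**4 + 14*k**3 + 71*k**2 + 154*k + 120). ✓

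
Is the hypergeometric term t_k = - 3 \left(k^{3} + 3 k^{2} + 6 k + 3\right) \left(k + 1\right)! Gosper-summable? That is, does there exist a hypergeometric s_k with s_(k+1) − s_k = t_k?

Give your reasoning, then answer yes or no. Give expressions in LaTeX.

r(k) = (k**4 + 8*k**3 + 27*k**2 + 43*k + 26)/(k**3 + 3*k**2 + 6*k + 3) after simplifying.
Factor: A=k + 2; B=1; C=k**3 + 3*k**2 + 6*k + 3.
f must satisfy (k + 2)·f(k+1) − (1)·f(k) = k**3 + 3*k**2 + 6*k + 3.
Degrees (1,0,3) ⇒ d ≤ 2.
Solve for f: f(k) = k**2 + 1 (degree 2 ≤ 2).
R(k) = B(k−1)·f(k)/C(k) = (k**2 + 1)/(k**3 + 3*k**2 + 6*k + 3); s_k = R·t_k = -3*(k**2 + 1)*factorial(k + 1).
Verify: -3*(k**3 + 3*k**2 + 6*k + 3)*factorial(k + 1) matches t_k.

Yes. s_k = - 3 \left(k^{2} + 1\right) \left(k + 1\right)!.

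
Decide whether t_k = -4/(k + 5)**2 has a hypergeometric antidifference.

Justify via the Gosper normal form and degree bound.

r(k) = (k + 5)**2/(k + 6)**2 after simplifying.
So A=k**2 + 10*k + 25 and B=k**2 + 12*k + 36, with C=1.
Solve (k**2 + 10*k + 25)·f(k+1) − (k**2 + 10*k + 25)·f(k) = 1.
Degrees (2,2,0) ⇒ d ≤ 0.
Put f(k) = c0: A·f(k+1) − B(k−1)·f(k) − C = -1; need -1 = 0 — inconsistent ⇒ no f, not summable.

No — key equation has no polynomial f.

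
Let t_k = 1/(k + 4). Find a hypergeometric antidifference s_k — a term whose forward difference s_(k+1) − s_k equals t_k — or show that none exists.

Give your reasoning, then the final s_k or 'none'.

none — t_k is not Gosper-summable

Step 1: r(k) = (k + 4)/(k + 5).
Normal form (A,B,C) = (k + 4, k + 5, 1).
Solve (k + 4)·f(k+1) − (k + 4)·f(k) = 1.
d = 0 from the (1,1,0) case.
Generic f = c0 gives residual -1; -1 = 0 cannot hold, so t_k is not Gosper-summable.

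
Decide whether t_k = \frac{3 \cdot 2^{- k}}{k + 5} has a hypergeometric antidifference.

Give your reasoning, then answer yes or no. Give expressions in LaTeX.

No — t_k has no hypergeometric antidifference.

The ratio is (k + 5)/(2*(k + 6)).
So A=k/2 + 5/2 and B=k + 6, with C=1.
Key eq: (k/2 + 5/2)·f(k+1) = (k + 5)·f(k) + (1).
Bound: deg f ≤ -1.
d = -1 < 0 ⇒ no nonzero polynomial f; not summable.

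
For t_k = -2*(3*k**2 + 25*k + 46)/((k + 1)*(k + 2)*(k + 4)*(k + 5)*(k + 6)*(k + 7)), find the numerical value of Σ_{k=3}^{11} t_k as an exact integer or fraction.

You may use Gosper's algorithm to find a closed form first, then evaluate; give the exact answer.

Σ = -97/13104

Step 1: r(k) = (k + 1)*(k + 4)*(25*k + 3*(k + 1)**2 + 71)/((k + 3)*(k + 8)*(3*k**2 + 25*k + 46)).
Factor: A=k + 1; B=k + 8; C=k**3 + 34*k**2/3 + 121*k/3 + 46.
Solve (k + 1)·f(k+1) − (k + 7)·f(k) = k**3 + 34*k**2/3 + 121*k/3 + 46.
deg f ≤ 6 (via 1,1,3).
Coefficient equations give f(k) = k*(k + 2)*(k + 3)*(k + 5)*(k**2 + 11*k + 34)/72.
R(k) = B(k−1)·f(k)/C(k) = k*(k + 2)*(k + 5)*(k + 7)*(k**2 + 11*k + 34)/(24*(3*k**2 + 25*k + 46)); s_k = R·t_k = k*(-k**2 - 11*k - 34)/(12*(k**3 + 11*k**2 + 34*k + 24)).
Check: Δs_k = 2*(-3*k**2 - 25*k - 46)/(k**6 + 25*k**5 + 247*k**4 + 1219*k**3 + 3112*k**2 + 3796*k + 1680). ✓
Sum = s_(12) − s_(3); s_(12) = -155/1872, s_(3) = -19/252 ⇒ -97/13104.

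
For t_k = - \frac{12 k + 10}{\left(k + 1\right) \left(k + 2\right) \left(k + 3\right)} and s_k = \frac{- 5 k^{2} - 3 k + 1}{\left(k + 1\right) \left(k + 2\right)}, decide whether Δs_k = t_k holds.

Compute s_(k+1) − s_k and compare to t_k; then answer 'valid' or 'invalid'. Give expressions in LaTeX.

s_(k+1) = (-3*k - 5*(k + 1)**2 - 2)/((k + 2)*(k + 3))
s_(k+1) − s_k = 2*(-6*k - 5)/(k**3 + 6*k**2 + 11*k + 6)
(s_(k+1) − s_k) − t_k = 0

Valid — Δs_k = t_k.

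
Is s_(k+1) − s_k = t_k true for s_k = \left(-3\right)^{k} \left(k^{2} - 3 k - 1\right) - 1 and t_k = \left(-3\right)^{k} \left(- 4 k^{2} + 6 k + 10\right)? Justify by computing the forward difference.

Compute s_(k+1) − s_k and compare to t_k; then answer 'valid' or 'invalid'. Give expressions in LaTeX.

Valid — Δs_k = t_k.

s_(k+1) = (-3)**(k + 1)*(-3*k + (k + 1)**2 - 4) - 1
s_(k+1) − s_k = (-3)**k*(-4*k**2 + 6*k + 10)
(s_(k+1) − s_k) − t_k = 0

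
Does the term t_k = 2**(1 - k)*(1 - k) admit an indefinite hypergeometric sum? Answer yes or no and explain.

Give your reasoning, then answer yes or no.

r(k) = k/(2*(k - 1)) after simplifying.
So A=1/2 and B=1, with C=k - 1.
f must satisfy (1/2)·f(k+1) − (1)·f(k) = k - 1.
Degrees (0,0,1) ⇒ d ≤ 1.
Coefficient equations give f(k) = -2*k.
So s_k = (B(k−1)f/C)·t_k = (-2*k/(k - 1))·t_k = 2**(2 - k)*k.
Verify: 2**(1 - k)*(1 - k) matches t_k.

Yes. s_k = 2**(2 - k)*k.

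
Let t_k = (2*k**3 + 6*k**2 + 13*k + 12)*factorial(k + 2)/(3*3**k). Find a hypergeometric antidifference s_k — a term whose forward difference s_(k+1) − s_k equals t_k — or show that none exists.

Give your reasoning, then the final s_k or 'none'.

s_k = (2*k**2 + 2*k - 3)*factorial(k + 2)/3**k

Ratio r(k) = (2*k**4 + 18*k**3 + 67*k**2 + 126*k + 99)/(3*(2*k**3 + 6*k**2 + 13*k + 12)).
So A=k/3 + 1 and B=1, with C=k**3 + 3*k**2 + 13*k/2 + 6.
Need (k/3 + 1)·f(k+1) − (1)·f(k) = k**3 + 3*k**2 + 13*k/2 + 6.
Degrees (1,0,3) ⇒ d ≤ 2.
Solve for f: f(k) = 3*(2*k**2 + 2*k - 3)/2 (degree 2 ≤ 2).
R(k) = B(k−1)·f(k)/C(k) = 3*(2*k**2 + 2*k - 3)/(2*k**3 + 6*k**2 + 13*k + 12); s_k = R·t_k = (2*k**2 + 2*k - 3)*factorial(k + 2)/3**k.
s_(k+1) − s_k = (2*k**3 + 6*k**2 + 13*k + 12)*factorial(k + 2)/(3*3**k) = t_k.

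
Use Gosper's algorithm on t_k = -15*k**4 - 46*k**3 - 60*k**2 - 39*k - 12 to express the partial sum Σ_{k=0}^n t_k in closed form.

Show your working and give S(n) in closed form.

t_(k+1)/t_k = (15*k**4 + 106*k**3 + 288*k**2 + 357*k + 172)/(15*k**4 + 46*k**3 + 60*k**2 + 39*k + 12).
Take A(k)=1, B(k)=1, C(k)=k**4 + 46*k**3/15 + 4*k**2 + 13*k/5 + 4/5.
Key eq: (1)·f(k+1) = (1)·f(k) + (k**4 + 46*k**3/15 + 4*k**2 + 13*k/5 + 4/5).
Degrees (0,0,4) ⇒ d ≤ 5.
Solve for f: f(k) = k*(3*k**4 + 4*k**3 + 2*k**2 + k + 2)/15 (degree 5 ≤ 5).
Certificate R = B(k−1)f/C = k*(3*k**4 + 4*k**3 + 2*k**2 + k + 2)/(15*k**4 + 46*k**3 + 60*k**2 + 39*k + 12) gives s_k = k*(-3*k**4 - 4*k**3 - 2*k**2 - k - 2).
Verify: -15*k**4 - 46*k**3 - 60*k**2 - 39*k - 12 matches t_k.
Evaluate: s_(n+1) = -3*n**5 - 19*n**4 - 48*n**3 - 61*n**2 - 41*n - 12; subtract s_(0) = 0 ⇒ S(n) = -3*n**5 - 19*n**4 - 48*n**3 - 61*n**2 - 41*n - 12.

S(n) = -3*n**5 - 19*n**4 - 48*n**3 - 61*n**2 - 41*n - 12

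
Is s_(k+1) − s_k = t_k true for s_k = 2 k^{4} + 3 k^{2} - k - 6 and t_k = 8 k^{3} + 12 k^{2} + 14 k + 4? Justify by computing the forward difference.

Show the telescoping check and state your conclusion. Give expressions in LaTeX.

Valid — Δs_k = t_k.

s_(k+1) = -k + 2*(k + 1)**4 + 3*(k + 1)**2 - 7
s_(k+1) − s_k = 8*k**3 + 12*k**2 + 14*k + 4
(s_(k+1) − s_k) − t_k = 0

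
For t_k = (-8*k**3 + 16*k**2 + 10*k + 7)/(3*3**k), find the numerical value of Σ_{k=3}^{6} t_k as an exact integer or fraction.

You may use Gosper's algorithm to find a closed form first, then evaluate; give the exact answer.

Step 1: r(k) = (8*k**3 + 8*k**2 - 18*k - 25)/(3*(8*k**3 - 16*k**2 - 10*k - 7)).
So A=1/3 and B=1, with C=k**3 - 2*k**2 - 5*k/4 - 7/8.
Solve (1/3)·f(k+1) − (1)·f(k) = k**3 - 2*k**2 - 5*k/4 - 7/8.
Bound: deg f ≤ 3.
Solve for f: f(k) = -3*(4*k**3 - 2*k**2 - k - 3)/8 (degree 3 ≤ 3).
Then R = B(k−1)f/C = -3*(4*k**3 - 2*k**2 - k - 3)/(8*k**3 - 16*k**2 - 10*k - 7), so s_k = R(k)·t_k = (4*k**3 - 2*k**2 - k - 3)/3**k.
Check: Δs_k = (-8*k**3 + 16*k**2 + 10*k + 7)/(3*3**k). ✓
Evaluate s at k=7 and k=3: 1264/2187 and 28/9; difference -5540/2187.

Σ = -5540/2187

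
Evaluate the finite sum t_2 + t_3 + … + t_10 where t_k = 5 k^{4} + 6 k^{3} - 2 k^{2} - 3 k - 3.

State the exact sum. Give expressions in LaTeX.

t_(k+1)/t_k = (5*k**4 + 26*k**3 + 46*k**2 + 31*k + 3)/(5*k**4 + 6*k**3 - 2*k**2 - 3*k - 3).
Factor: A=1; B=1; C=k**4 + 6*k**3/5 - 2*k**2/5 - 3*k/5 - 3/5.
Solve (1)·f(k+1) − (1)·f(k) = k**4 + 6*k**3/5 - 2*k**2/5 - 3*k/5 - 3/5.
Bound: deg f ≤ 5.
Solving with deg f ≤ 5: f(k) = k*(k - 2)*(k**3 + k**2 + 1)/5.
Certificate R = B(k−1)f/C = k*(k - 2)*(k**3 + k**2 + 1)/(5*k**4 + 6*k**3 - 2*k**2 - 3*k - 3) gives s_k = k*(k**4 - k**3 - 2*k**2 + k - 2).
Check: Δs_k = 5*k**4 + 6*k**3 - 2*k**2 - 3*k - 3. ✓
Evaluate s at k=11 and k=2: 143847 and 0; difference 143847.

Σ = 143847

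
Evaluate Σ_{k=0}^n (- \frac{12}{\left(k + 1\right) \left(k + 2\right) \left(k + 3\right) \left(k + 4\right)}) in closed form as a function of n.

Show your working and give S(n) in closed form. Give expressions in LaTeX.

t_(k+1)/t_k = (k + 1)/(k + 5).
Gosper form: A/B · C(k+1)/C(k) with A=k + 1, B=k + 5, C=1.
Need (k + 1)·f(k+1) − (k + 4)·f(k) = 1.
d = 3 from the (1,1,0) case.
Solving with deg f ≤ 3: f(k) = k*(k**2 + 6*k + 11)/18.
Then R = B(k−1)f/C = k*(k + 4)*(k**2 + 6*k + 11)/18, so s_k = R(k)·t_k = 2*k*(-k**2 - 6*k - 11)/(3*(k + 1)*(k + 2)*(k + 3)).
Verify: -12/(k**4 + 10*k**3 + 35*k**2 + 50*k + 24) matches t_k.
s_(n+1) = 2*(-n**3 - 9*n**2 - 26*n - 18)/(3*(n**3 + 9*n**2 + 26*n + 24)) and s_(0) = 0, so S(n) = 2*(-n**3 - 9*n**2 - 26*n - 18)/(3*(n**3 + 9*n**2 + 26*n + 24)).

S(n) = \frac{2 \left(- n^{3} - 9 n^{2} - 26 n - 18\right)}{3 \left(n^{3} + 9 n^{2} + 26 n + 24\right)}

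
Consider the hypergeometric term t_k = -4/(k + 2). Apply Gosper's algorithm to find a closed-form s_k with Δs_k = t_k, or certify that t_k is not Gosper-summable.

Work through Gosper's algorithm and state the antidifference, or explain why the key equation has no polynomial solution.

no hypergeometric antidifference exists

Ratio r(k) = (k + 2)/(k + 3).
A = k + 2, B = k + 3, C = 1.
Set up (k + 2)·f(k+1) − (k + 2)·f(k) − (1) = 0.
deg f ≤ 0 (via 1,1,0).
Put f(k) = c0: A·f(k+1) − B(k−1)·f(k) − C = -1; need -1 = 0 — inconsistent ⇒ no f, not summable.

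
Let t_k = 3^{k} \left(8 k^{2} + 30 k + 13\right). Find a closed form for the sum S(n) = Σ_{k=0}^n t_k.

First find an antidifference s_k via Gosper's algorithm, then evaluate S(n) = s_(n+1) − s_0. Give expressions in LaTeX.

Compute t_(k+1)/t_k: get 3*(8*k**2 + 46*k + 51)/(8*k**2 + 30*k + 13).
Factor: A=3; B=1; C=k**2 + 15*k/4 + 13/8.
Key eq: (3)·f(k+1) = (1)·f(k) + (k**2 + 15*k/4 + 13/8).
deg f ≤ 2 (via 0,0,2).
Coefficient equations give f(k) = (4*k**2 + 3*k - 4)/8.
Get s_k = R·t_k = 3**k*(4*k**2 + 3*k - 4) with R(k) = B(k−1)f(k)/C(k) = (4*k**2 + 3*k - 4)/((2*k + 1)*(4*k + 13)).
Check: Δs_k = 3**k*(8*k**2 + 30*k + 13). ✓
Telescope: S(n) = s_(n+1) − s_(0) = 3**(n + 1)*(4*n**2 + 11*n + 3) − (-4) = 12*3**n*n**2 + 33*3**n*n + 9*3**n + 4.

S(n) = 12 \cdot 3^{n} n^{2} + 33 \cdot 3^{n} n + 9 \cdot 3^{n} + 4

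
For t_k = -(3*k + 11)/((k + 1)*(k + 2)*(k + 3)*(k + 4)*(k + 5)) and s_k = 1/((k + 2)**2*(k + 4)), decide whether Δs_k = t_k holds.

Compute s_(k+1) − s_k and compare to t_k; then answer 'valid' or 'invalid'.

Invalid: residual (4*k**2 + 25*k + 37)/(k**7 + 20*k**6 + 166*k**5 + 740*k**4 + 1909*k**3 + 2840*k**2 + 2244*k + 720) ≠ 0.

s_(k+1) = 1/((k + 3)**2*(k + 5))
s_(k+1) − s_k = 1/((k + 3)**2*(k + 5)) - 1/((k + 2)**2*(k + 4))
(s_(k+1) − s_k) − t_k = (4*k**2 + 25*k + 37)/(k**7 + 20*k**6 + 166*k**5 + 740*k**4 + 1909*k**3 + 2840*k**2 + 2244*k + 720)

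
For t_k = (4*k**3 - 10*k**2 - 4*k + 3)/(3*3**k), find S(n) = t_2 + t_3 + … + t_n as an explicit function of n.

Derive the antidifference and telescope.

S(n) = 3**(-n - 2)*(7*3**n - 6*n**3 - 12*n**2 - 3*n)

The ratio is (4*k**3 + 2*k**2 - 12*k - 7)/(3*(4*k**3 - 10*k**2 - 4*k + 3)).
Take A(k)=1/3, B(k)=1, C(k)=k**3 - 5*k**2/2 - k + 3/4.
Need (1/3)·f(k+1) − (1)·f(k) = k**3 - 5*k**2/2 - k + 3/4.
deg f ≤ 3 (via 0,0,3).
Coefficient equations give f(k) = -3*(k - 1)*(2*k**2 - 1)/4.
So s_k = (B(k−1)f/C)·t_k = (-3*(k - 1)*(2*k**2 - 1)/(4*k**3 - 10*k**2 - 4*k + 3))·t_k = (-2*k**3 + 2*k**2 + k - 1)/3**k.
Verify: (4*k**3 - 10*k**2 - 4*k + 3)/(3*3**k) matches t_k.
Telescope: S(n) = s_(n+1) − s_(2) = 3**(-n - 1)*n*(-2*n**2 - 4*n - 1) − (-7/9) = 3**(-n - 2)*(7*3**n - 6*n**3 - 12*n**2 - 3*n).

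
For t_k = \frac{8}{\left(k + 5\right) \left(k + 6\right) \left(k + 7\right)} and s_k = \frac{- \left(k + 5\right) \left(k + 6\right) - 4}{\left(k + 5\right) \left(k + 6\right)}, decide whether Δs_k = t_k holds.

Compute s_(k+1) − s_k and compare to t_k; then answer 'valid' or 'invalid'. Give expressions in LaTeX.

valid (s_(k+1) − s_k reduces to t_k)

s_(k+1) = (-(k + 6)*(k + 7) - 4)/((k + 6)*(k + 7))
s_(k+1) − s_k = 8/(k**3 + 18*k**2 + 107*k + 210)
(s_(k+1) − s_k) − t_k = 0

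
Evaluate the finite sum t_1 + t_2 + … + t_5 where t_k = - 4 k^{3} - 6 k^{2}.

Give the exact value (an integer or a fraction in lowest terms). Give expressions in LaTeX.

Σ = -1230

t_(k+1)/t_k = (k + 1)**2*(2*k + 5)/(k**2*(2*k + 3)).
Gosper form: A/B · C(k+1)/C(k) with A=1, B=1, C=k**3 + 3*k**2/2.
Solve (1)·f(k+1) − (1)·f(k) = k**3 + 3*k**2/2.
deg f ≤ 4 (via 0,0,3).
Coefficient equations give f(k) = k*(k - 1)*(k**2 + k - 1)/4.
Then R = B(k−1)f/C = (k - 1)*(k**2 + k - 1)/(2*k*(2*k + 3)), so s_k = R(k)·t_k = k*(-k**3 + 2*k - 1).
Check: Δs_k = k**2*(-4*k - 6). ✓
Evaluate s at k=6 and k=1: -1230 and 0; difference -1230.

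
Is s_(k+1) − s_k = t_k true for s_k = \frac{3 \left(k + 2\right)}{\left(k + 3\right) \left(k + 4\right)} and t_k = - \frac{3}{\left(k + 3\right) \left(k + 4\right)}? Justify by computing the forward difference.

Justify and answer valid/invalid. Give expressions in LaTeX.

Invalid: residual \frac{12}{k^{3} + 12 k^{2} + 47 k + 60} ≠ 0.

s_(k+1) = 3*(k + 3)/((k + 4)*(k + 5))
s_(k+1) − s_k = 3*(-k - 1)/(k**3 + 12*k**2 + 47*k + 60)
(s_(k+1) − s_k) − t_k = 12/(k**3 + 12*k**2 + 47*k + 60)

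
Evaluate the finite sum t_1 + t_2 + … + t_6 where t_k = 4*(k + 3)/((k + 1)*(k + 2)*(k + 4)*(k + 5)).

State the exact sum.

Σ = 39/220

Compute t_(k+1)/t_k: get (k + 1)*(k + 4)**2/((k + 3)**2*(k + 6)).
A = k + 1, B = k + 6, C = k**2 + 6*k + 9.
Need (k + 1)·f(k+1) − (k + 5)·f(k) = k**2 + 6*k + 9.
From deg A=1, deg B=1, deg C=2: d=4.
A polynomial solution: f(k) = k*(k + 2)*(k + 3)*(k + 5)/8.
Then R = B(k−1)f/C = k*(k + 2)*(k + 5)**2/(8*(k + 3)), so s_k = R(k)·t_k = k*(k + 5)/(2*(k**2 + 5*k + 4)).
Verify: 4*(k + 3)/(k**4 + 12*k**3 + 49*k**2 + 78*k + 40) matches t_k.
Sum = s_(7) − s_(1); s_(7) = 21/44, s_(1) = 3/10 ⇒ 39/220.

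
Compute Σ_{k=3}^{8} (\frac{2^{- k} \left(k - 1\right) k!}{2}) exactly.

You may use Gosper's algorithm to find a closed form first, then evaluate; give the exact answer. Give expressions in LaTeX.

The ratio is k*(k + 1)/(2*(k - 1)).
Normal form (A,B,C) = (k/2 + 1/2, 1, k - 1).
Solve (k/2 + 1/2)·f(k+1) − (1)·f(k) = k - 1.
Bound: deg f ≤ 0.
Match coefficients ⇒ f(k) = 2.
So s_k = (B(k−1)f/C)·t_k = (2/(k - 1))·t_k = factorial(k)/2**k.
Verify: (k - 1)*factorial(k)/(2*2**k) matches t_k.
Evaluate s at k=9 and k=3: 2835/4 and 3/4; difference 708.

Σ = 708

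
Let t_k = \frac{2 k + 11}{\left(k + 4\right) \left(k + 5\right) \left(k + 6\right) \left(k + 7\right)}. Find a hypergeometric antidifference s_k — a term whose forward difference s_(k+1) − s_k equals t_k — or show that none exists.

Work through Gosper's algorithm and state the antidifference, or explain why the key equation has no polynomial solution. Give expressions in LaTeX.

The ratio is (k + 4)*(2*k + 13)/((k + 8)*(2*k + 11)).
A = k + 4, B = k + 8, C = k + 11/2.
Set up (k + 4)·f(k+1) − (k + 7)·f(k) − (k + 11/2) = 0.
From deg A=1, deg B=1, deg C=1: d=3.
A polynomial solution: f(k) = k*(k + 5)*(k + 10)/48.
Get s_k = R·t_k = k*(k + 10)/(24*(k**2 + 10*k + 24)) with R(k) = B(k−1)f(k)/C(k) = k*(k + 5)*(k + 7)*(k + 10)/(24*(2*k + 11)).
Check: Δs_k = (2*k + 11)/(k**4 + 22*k**3 + 179*k**2 + 638*k + 840). ✓

s_k = \frac{k \left(k + 10\right)}{24 \left(k^{2} + 10 k + 24\right)}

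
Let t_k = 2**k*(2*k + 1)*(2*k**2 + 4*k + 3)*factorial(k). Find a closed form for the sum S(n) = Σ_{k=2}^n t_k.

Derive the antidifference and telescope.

S(n) = 4*2**n*n**3*factorial(n) + 12*2**n*n**2*factorial(n) + 10*2**n*n*factorial(n) + 2*2**n*factorial(n) - 56

Ratio r(k) = 2*(4*k**4 + 26*k**3 + 64*k**2 + 69*k + 27)/(4*k**3 + 10*k**2 + 10*k + 3).
A = 2*k + 2, B = 1, C = k**3 + 5*k**2/2 + 5*k/2 + 3/4.
Set up (2*k + 2)·f(k+1) − (1)·f(k) − (k**3 + 5*k**2/2 + 5*k/2 + 3/4) = 0.
Degrees (1,0,3) ⇒ d ≤ 2.
Solve for f: f(k) = (2*k**2 - 1)/4 (degree 2 ≤ 2).
Certificate R = B(k−1)f/C = (2*k**2 - 1)/((2*k + 1)*(2*k**2 + 4*k + 3)) gives s_k = 2**k*(2*k**2 - 1)*factorial(k).
Δs = 2**k*(2*k + 1)*(2*k**2 + 4*k + 3)*factorial(k), as required.
Telescope: S(n) = s_(n+1) − s_(2) = 2**(n + 1)*(2*n**2 + 4*n + 1)*factorial(n + 1) − (56) = 4*2**n*n**3*factorial(n) + 12*2**n*n**2*factorial(n) + 10*2**n*n*factorial(n) + 2*2**n*factorial(n) - 56.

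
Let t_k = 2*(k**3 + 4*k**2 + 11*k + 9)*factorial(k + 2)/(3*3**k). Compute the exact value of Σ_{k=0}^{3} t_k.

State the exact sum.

Step 1: r(k) = (k**4 + 10*k**3 + 43*k**2 + 91*k + 75)/(3*(k**3 + 4*k**2 + 11*k + 9)).
A = k/3 + 1, B = 1, C = k**3 + 4*k**2 + 11*k + 9.
Solve (k/3 + 1)·f(k+1) − (1)·f(k) = k**3 + 4*k**2 + 11*k + 9.
From deg A=1, deg B=0, deg C=3: d=2.
Match coefficients ⇒ f(k) = 3*(k**2 + 2*k + 2).
Get s_k = R·t_k = 2*(k**2 + 2*k + 2)*factorial(k + 2)/3**k with R(k) = B(k−1)f(k)/C(k) = 3*(k**2 + 2*k + 2)/(k**3 + 4*k**2 + 11*k + 9).
Δs = 2*(k**3 + 4*k**2 + 11*k + 9)*factorial(k + 2)/(3*3**k), as required.
Sum = s_(4) − s_(0); s_(4) = 4160/9, s_(0) = 8 ⇒ 4088/9.

Σ = 4088/9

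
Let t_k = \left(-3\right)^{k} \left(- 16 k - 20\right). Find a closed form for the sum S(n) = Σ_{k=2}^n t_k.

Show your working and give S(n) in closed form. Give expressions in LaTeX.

The ratio is 3*(-4*k - 9)/(4*k + 5).
So A=-3 and B=1, with C=k + 5/4.
Set up (-3)·f(k+1) − (1)·f(k) − (k + 5/4) = 0.
Degrees (0,0,1) ⇒ d ≤ 1.
Solve for f: f(k) = -(2*k + 1)/8 (degree 1 ≤ 1).
Then R = B(k−1)f/C = -(2*k + 1)/(2*(4*k + 5)), so s_k = R(k)·t_k = (-3)**k*(4*k + 2).
Verify: (-3)**k*(-16*k - 20) matches t_k.
Telescope: S(n) = s_(n+1) − s_(2) = (-3)**(n + 1)*(4*n + 6) − (90) = -12*(-3)**n*n + 6*(-3)**(n + 1) - 90.

S(n) = - 12 \left(-3\right)^{n} n + 6 \left(-3\right)^{n + 1} - 90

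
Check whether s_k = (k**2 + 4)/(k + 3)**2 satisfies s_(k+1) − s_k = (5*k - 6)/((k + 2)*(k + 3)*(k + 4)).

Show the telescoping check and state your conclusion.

Invalid: residual (k**3 - k**2 - 5*k + 34)/(k**5 + 16*k**4 + 101*k**3 + 314*k**2 + 480*k + 288) ≠ 0.

s_(k+1) = ((k + 1)**2 + 4)/(k + 4)**2
s_(k+1) − s_k = (6*k**2 + 16*k - 19)/(k**4 + 14*k**3 + 73*k**2 + 168*k + 144)
(s_(k+1) − s_k) − t_k = (k**3 - k**2 - 5*k + 34)/(k**5 + 16*k**4 + 101*k**3 + 314*k**2 + 480*k + 288)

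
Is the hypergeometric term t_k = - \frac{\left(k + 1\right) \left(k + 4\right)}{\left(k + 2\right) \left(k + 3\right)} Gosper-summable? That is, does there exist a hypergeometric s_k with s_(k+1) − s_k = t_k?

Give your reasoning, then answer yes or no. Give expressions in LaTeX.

Yes. s_k = \frac{k \left(- k - 1\right)}{k + 2}.

r(k) = (k + 2)**2*(k + 5)/((k + 1)*(k + 4)**2) after simplifying.
A = k + 2, B = k + 4, C = k**2 + 5*k + 4.
f must satisfy (k + 2)·f(k+1) − (k + 3)·f(k) = k**2 + 5*k + 4.
From deg A=1, deg B=1, deg C=2: d=2.
A polynomial solution: f(k) = k*(k + 1).
Certificate R = B(k−1)f/C = k*(k + 3)/(k + 4) gives s_k = k*(-k - 1)/(k + 2).
Δs = (-k**2 - 5*k - 4)/(k**2 + 5*k + 6), as required.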